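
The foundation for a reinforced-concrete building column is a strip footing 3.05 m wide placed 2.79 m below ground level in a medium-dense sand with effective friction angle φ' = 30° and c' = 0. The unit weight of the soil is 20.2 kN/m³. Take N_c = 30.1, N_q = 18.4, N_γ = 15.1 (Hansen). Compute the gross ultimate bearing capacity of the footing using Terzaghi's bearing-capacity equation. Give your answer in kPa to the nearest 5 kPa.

q_ult ≈ 1500 kPa

Effective surcharge at the founding depth q = γ·D_f = 20.2 × 2.79 = 56.358 kPa.
q_ult = q·N_q + 0.5·γ·B·N_γ
     = 56.358 × 18.4 + 0.5 × 20.2 × 3.05 × 15.1
     = 1037 + 465.16 = 1502.1 kPa.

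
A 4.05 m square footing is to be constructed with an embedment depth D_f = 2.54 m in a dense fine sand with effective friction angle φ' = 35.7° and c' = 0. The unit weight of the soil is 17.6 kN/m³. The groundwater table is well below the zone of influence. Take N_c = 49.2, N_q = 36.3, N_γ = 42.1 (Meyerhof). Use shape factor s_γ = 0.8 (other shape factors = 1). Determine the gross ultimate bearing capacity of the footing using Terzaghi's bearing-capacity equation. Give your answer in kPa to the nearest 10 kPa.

q_ult ≈ 2820 kPa

q = γ·D_f = 17.6 × 2.54 = 44.704 kPa.
q·N_q = 44.704 × 36.3 = 1622.8 kPa
0.5·γ·B·N_γ·s_γ = 0.5 × 17.6 × 4.05 × 42.1 × 0.8 = 1200.4 kPa
q_ult = 1622.8 + 1200.4 = 2823.1 kPa.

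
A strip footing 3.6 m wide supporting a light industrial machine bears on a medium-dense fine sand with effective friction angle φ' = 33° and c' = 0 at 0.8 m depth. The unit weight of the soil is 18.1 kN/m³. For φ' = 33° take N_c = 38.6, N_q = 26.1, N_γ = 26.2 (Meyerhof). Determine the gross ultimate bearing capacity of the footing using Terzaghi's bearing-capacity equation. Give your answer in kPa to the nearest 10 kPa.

q = γ·D_f = 18.1 × 0.8 = 14.48 kPa.
q·N_q = 14.48 × 26.1 = 377.93 kPa
0.5·γ·B·N_γ = 0.5 × 18.1 × 3.6 × 26.2 = 853.6 kPa
q_ult = 377.93 + 853.6 = 1231.5 kPa.

q_ult ≈ 1230 kPa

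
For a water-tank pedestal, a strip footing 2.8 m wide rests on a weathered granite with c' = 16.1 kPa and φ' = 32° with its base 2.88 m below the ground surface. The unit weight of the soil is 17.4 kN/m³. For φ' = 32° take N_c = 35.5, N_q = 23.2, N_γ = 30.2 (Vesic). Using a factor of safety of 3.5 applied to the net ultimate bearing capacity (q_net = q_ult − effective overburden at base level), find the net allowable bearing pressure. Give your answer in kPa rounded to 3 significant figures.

q = γ·D_f = 17.4 × 2.88 = 50.112 kPa.
c·N_c = 16.1 × 35.5 = 571.55 kPa
q·N_q = 50.112 × 23.2 = 1162.6 kPa
0.5·γ·B·N_γ = 0.5 × 17.4 × 2.8 × 30.2 = 735.67 kPa
q_ult = 571.55 + 1162.6 + 735.67 = 2469.8 kPa.
Net ultimate: q_net = 2469.8 − 50.112 = 2419.7 kPa.
q_all(net) = 2419.7 / 3.5 = 691.35 kPa.

q_all(net) ≈ 691 kPa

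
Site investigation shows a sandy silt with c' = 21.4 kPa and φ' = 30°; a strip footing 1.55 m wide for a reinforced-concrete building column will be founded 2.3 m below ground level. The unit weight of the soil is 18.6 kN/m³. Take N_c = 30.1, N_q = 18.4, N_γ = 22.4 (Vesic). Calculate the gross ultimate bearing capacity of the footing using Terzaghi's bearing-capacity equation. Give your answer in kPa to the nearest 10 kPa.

Effective surcharge at the founding depth q = γ·D_f = 18.6 × 2.3 = 42.78 kPa.
q_ult = c·N_c + q·N_q + 0.5·γ·B·N_γ
     = 21.4 × 30.1 + 42.78 × 18.4 + 0.5 × 18.6 × 1.55 × 22.4
     = 644.14 + 787.15 + 322.9 = 1754.2 kPa.

q_ult ≈ 1750 kPa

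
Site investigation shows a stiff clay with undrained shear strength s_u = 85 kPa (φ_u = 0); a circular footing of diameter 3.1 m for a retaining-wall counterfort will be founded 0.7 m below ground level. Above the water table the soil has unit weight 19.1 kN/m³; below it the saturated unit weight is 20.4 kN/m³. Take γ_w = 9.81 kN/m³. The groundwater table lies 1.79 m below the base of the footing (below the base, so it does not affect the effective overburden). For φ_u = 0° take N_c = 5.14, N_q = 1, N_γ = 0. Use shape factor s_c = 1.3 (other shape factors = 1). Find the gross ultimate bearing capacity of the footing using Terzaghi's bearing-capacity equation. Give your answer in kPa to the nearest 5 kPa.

q = γ·D_f = 19.1 × 0.7 = 13.37 kPa.
c·N_c·s_c = 85 × 5.14 × 1.3 = 567.97 kPa
q·N_q = 13.37 × 1 = 13.37 kPa
q_ult = 567.97 + 13.37 = 581.34 kPa.

q_ult ≈ 580 kPa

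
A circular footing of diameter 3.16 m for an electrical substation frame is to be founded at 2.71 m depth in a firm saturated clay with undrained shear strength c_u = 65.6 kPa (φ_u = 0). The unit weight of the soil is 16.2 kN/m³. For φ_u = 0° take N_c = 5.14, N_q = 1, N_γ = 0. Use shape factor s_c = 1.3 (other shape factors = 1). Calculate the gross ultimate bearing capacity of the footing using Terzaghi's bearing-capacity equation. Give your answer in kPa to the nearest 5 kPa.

q_ult ≈ 480 kPa

Effective surcharge at the founding depth q = γ·D_f = 16.2 × 2.71 = 43.902 kPa.
q_ult = c·N_c·s_c + q·N_q
     = 65.6 × 5.14 × 1.3 + 43.902 × 1
     = 438.34 + 43.902 = 482.24 kPa.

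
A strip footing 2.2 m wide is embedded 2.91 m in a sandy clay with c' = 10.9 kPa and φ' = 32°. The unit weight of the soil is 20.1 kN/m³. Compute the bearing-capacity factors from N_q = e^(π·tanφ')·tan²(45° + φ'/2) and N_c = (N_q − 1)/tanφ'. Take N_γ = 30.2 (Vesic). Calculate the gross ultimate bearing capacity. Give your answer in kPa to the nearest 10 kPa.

tan32° = 0.6249, so N_q = e^(π×0.6249)·tan²(61°) = 7.121 × 3.255 = 23.18.
N_c = (23.18 − 1)/tan32° = 35.49.
Overburden at base level: q = 20.1 × 2.91 = 58.491 kPa.
Cohesion term c·N_c = 10.9 × 35.49 = 386.84 kPa; surcharge term q·N_q = 58.491 × 23.177 = 1355.6 kPa; self-weight term 0.5·γ·B·N_γ = 0.5 × 20.1 × 2.2 × 30.2 = 667.72 kPa.
q_ult = 386.84 + 1355.6 + 667.72 = 2410.2 kPa.

q_ult ≈ 2410 kPa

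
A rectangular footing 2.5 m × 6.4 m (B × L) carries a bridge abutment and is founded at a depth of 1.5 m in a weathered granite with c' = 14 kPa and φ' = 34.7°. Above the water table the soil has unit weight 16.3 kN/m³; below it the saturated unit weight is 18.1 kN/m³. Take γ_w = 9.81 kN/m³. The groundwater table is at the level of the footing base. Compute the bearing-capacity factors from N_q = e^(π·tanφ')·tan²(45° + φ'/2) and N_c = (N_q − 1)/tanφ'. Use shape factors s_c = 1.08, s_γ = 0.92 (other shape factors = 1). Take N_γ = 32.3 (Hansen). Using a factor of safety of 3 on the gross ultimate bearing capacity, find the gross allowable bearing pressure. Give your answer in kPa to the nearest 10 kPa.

q_all ≈ 590 kPa

N_q = e^(π·tan34.7°)·tan²(62.35°) = 32.08; N_c = (N_q − 1)/tanφ' = 44.89.
Overburden at base level: q = 16.3 × 1.5 = 24.45 kPa.
Below the base the soil is submerged, so the ½γBN_γ term uses γ' = 18.1 − 9.81 = 8.29 kN/m³.
Cohesion term c·N_c·s_c = 14 × 44.886 × 1.08 = 678.68 kPa; surcharge term q·N_q = 24.45 × 32.081 = 784.37 kPa; self-weight term 0.5·γ·B·N_γ·s_γ = 0.5 × 8.29 × 2.5 × 32.3 × 0.92 = 307.93 kPa.
q_ult = 678.68 + 784.37 + 307.93 = 1771 kPa.
q_all = 1771 / 3 = 590.33 kPa.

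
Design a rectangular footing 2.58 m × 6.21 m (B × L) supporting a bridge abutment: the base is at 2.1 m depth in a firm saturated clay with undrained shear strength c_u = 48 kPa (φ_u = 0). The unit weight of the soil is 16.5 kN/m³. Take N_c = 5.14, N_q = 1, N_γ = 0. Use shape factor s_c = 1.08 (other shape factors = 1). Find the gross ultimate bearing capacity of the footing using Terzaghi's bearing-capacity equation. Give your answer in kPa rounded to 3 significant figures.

Effective surcharge at the founding depth q = γ·D_f = 16.5 × 2.1 = 34.65 kPa.
q_ult = c·N_c·s_c + q·N_q
     = 48 × 5.14 × 1.08 + 34.65 × 1
     = 266.46 + 34.65 = 301.11 kPa.

q_ult ≈ 301 kPa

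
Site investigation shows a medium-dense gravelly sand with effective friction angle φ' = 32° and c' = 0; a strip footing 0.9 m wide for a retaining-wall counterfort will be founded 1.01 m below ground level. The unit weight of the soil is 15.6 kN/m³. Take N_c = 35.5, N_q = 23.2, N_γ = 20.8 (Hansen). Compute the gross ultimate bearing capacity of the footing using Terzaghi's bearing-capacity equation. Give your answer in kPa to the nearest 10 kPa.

q = γ·D_f = 15.6 × 1.01 = 15.756 kPa.
q·N_q = 15.756 × 23.2 = 365.54 kPa
0.5·γ·B·N_γ = 0.5 × 15.6 × 0.9 × 20.8 = 146.02 kPa
q_ult = 365.54 + 146.02 = 511.56 kPa.

q_ult ≈ 510 kPa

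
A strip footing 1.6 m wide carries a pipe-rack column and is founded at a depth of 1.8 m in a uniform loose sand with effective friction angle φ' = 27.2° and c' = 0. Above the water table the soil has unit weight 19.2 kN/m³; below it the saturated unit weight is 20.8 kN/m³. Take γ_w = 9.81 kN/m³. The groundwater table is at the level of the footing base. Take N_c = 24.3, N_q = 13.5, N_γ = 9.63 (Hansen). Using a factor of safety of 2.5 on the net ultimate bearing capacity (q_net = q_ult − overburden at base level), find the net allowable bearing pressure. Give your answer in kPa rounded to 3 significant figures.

Effective surcharge at the founding depth q = γ·D_f = 19.2 × 1.8 = 34.56 kPa.
The water table coincides with the base, so in the self-weight term γ → γ' = 10.99 kN/m³.
q_ult = q·N_q + 0.5·γ·B·N_γ
     = 34.56 × 13.5 + 0.5 × 10.99 × 1.6 × 9.63
     = 466.56 + 84.667 = 551.23 kPa.
q_net = 551.23 − 34.56 = 516.67 kPa.
q_all(net) = 516.67 / 2.5 = 206.67 kPa.

q_all(net) ≈ 207 kPa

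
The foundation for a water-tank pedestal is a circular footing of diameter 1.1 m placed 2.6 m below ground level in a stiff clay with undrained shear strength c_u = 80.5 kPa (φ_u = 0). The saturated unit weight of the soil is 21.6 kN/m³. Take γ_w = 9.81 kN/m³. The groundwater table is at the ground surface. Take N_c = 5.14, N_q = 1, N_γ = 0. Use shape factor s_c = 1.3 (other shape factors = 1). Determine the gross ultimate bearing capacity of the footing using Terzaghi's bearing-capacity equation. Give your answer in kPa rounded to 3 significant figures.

Water table at ground surface, so effective unit weight γ' = 21.6 − 9.81 = 11.79 kN/m³ is used throughout; overburden q = 11.79 × 2.6 = 30.654 kPa.
Cohesion term c·N_c·s_c = 80.5 × 5.14 × 1.3 = 537.9 kPa; surcharge term q·N_q = 30.654 × 1 = 30.654 kPa.
q_ult = 537.9 + 30.654 = 568.55 kPa.

q_ult ≈ 569 kPa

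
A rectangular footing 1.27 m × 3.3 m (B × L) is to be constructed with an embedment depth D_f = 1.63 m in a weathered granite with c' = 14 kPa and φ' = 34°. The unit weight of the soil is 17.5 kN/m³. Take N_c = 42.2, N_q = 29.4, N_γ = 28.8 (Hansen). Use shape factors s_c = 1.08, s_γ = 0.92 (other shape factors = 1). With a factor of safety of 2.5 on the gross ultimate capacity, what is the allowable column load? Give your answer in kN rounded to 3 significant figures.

P_all ≈ 2970 kN

Effective surcharge at the founding depth q = γ·D_f = 17.5 × 1.63 = 28.525 kPa.
q_ult = c·N_c·s_c + q·N_q + 0.5·γ·B·N_γ·s_γ
     = 14 × 42.2 × 1.08 + 28.525 × 29.4 + 0.5 × 17.5 × 1.27 × 28.8 × 0.92
     = 638.06 + 838.63 + 294.44 = 1771.1 kPa.
Gross allowable pressure q_all = 1771.1 / 2.5 = 708.45 kPa.
Footing area = 4.191 m², so allowable column load = 708.45 × 4.191 = 2969.1 kN.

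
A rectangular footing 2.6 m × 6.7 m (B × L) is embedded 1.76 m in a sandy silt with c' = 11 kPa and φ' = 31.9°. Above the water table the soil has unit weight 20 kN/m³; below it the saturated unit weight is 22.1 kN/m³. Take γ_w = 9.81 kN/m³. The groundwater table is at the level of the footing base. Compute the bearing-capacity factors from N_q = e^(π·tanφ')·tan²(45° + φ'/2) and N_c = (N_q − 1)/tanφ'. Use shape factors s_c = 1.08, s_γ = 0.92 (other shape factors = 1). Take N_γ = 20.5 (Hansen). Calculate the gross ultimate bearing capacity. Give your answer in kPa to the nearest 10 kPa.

q_ult ≈ 1530 kPa

tan31.9° = 0.6224, so N_q = e^(π×0.6224)·tan²(60.95°) = 7.067 × 3.241 = 22.91.
N_c = (22.91 − 1)/tan31.9° = 35.19.
q = γ·D_f = 20 × 1.76 = 35.2 kPa.
For the ½γBN_γ term take γ' = 22.1 − 9.81 = 12.29 kN/m³ (soil below base is submerged).
c·N_c·s_c = 11 × 35.194 × 1.08 = 418.11 kPa
q·N_q = 35.2 × 22.907 = 806.31 kPa
0.5·γ·B·N_γ·s_γ = 0.5 × 12.29 × 2.6 × 20.5 × 0.92 = 301.33 kPa
q_ult = 418.11 + 806.31 + 301.33 = 1525.7 kPa.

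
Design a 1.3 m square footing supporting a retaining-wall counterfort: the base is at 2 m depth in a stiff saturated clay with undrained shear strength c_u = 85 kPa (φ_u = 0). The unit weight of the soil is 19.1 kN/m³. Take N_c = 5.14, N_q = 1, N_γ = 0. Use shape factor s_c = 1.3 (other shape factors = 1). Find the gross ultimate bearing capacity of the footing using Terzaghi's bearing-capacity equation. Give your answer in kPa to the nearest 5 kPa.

Effective surcharge at the founding depth q = γ·D_f = 19.1 × 2 = 38.2 kPa.
q_ult = c·N_c·s_c + q·N_q
     = 85 × 5.14 × 1.3 + 38.2 × 1
     = 567.97 + 38.2 = 606.17 kPa.

q_ult ≈ 605 kPa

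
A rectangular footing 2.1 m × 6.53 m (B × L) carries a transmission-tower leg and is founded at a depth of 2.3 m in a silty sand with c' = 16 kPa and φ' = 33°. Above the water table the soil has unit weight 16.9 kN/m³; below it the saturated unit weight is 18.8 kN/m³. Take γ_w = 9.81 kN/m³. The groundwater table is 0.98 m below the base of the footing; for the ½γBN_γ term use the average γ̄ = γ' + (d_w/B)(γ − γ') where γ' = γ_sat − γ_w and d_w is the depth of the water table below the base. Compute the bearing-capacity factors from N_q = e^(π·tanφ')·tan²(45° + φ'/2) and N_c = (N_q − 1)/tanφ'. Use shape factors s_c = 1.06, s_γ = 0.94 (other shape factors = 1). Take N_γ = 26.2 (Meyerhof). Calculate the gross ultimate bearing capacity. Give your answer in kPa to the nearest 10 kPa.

q_ult ≈ 2000 kPa

tan33° = 0.6494, so N_q = e^(π×0.6494)·tan²(61.5°) = 7.692 × 3.392 = 26.09.
N_c = (26.09 − 1)/tan33° = 38.64.
Overburden at base level: q = 16.9 × 2.3 = 38.87 kPa.
The water table is 0.98 m below the base (< B = 2.1 m), so the ½γBN_γ term uses γ̄ = γ' + (d_w/B)(γ − γ') = 8.99 + (0.98/2.1)(16.9 − 8.99) = 12.681 kN/m³.
Cohesion term c·N_c·s_c = 16 × 38.638 × 1.06 = 655.31 kPa; surcharge term q·N_q = 38.87 × 26.092 = 1014.2 kPa; self-weight term 0.5·γ·B·N_γ·s_γ = 0.5 × 12.681 × 2.1 × 26.2 × 0.94 = 327.93 kPa.
q_ult = 655.31 + 1014.2 + 327.93 = 1997.4 kPa.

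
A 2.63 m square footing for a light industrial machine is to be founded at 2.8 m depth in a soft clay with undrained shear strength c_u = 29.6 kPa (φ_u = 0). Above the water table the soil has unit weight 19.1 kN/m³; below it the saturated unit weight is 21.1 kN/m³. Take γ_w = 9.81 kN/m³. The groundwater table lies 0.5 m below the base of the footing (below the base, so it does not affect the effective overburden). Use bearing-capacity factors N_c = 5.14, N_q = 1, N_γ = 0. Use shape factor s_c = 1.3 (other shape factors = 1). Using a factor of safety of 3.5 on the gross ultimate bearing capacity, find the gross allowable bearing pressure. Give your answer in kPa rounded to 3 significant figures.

Overburden at base level: q = 19.1 × 2.8 = 53.48 kPa.
Cohesion term c·N_c·s_c = 29.6 × 5.14 × 1.3 = 197.79 kPa; surcharge term q·N_q = 53.48 × 1 = 53.48 kPa.
q_ult = 197.79 + 53.48 = 251.27 kPa.
q_all = 251.27 / 3.5 = 71.791 kPa.

q_all ≈ 71.8 kPa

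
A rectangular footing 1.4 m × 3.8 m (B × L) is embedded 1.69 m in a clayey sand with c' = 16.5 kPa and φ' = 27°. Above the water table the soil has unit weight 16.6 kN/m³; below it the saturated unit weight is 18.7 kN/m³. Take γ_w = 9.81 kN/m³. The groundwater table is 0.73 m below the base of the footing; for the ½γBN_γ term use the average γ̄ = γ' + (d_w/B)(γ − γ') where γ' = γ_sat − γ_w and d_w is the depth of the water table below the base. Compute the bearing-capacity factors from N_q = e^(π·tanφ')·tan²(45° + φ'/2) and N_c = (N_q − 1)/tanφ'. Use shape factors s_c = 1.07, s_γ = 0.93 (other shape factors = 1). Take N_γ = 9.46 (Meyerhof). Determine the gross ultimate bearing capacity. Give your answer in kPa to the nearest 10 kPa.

q_ult ≈ 870 kPa

tan27° = 0.5095, so N_q = e^(π×0.5095)·tan²(58.5°) = 4.957 × 2.663 = 13.2.
N_c = (13.2 − 1)/tan27° = 23.94.
Effective surcharge at the founding depth q = γ·D_f = 16.6 × 1.69 = 28.054 kPa.
With d_w = 0.73 m < B, γ̄ = 8.89 + (0.73/1.4) × (16.6 − 8.89) = 12.91 kN/m³.
q_ult = c·N_c·s_c + q·N_q + 0.5·γ·B·N_γ·s_γ
     = 16.5 × 23.942 × 1.07 + 28.054 × 13.199 + 0.5 × 12.91 × 1.4 × 9.46 × 0.93
     = 422.7 + 370.29 + 79.507 = 872.49 kPa.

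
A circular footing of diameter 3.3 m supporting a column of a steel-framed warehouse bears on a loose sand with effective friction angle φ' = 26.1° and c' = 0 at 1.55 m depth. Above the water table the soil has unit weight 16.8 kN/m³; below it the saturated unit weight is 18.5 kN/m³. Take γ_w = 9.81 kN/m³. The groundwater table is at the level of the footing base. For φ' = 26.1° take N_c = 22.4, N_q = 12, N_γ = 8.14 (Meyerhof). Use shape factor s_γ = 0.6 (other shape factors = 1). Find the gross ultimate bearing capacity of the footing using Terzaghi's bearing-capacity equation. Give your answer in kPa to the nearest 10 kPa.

q_ult ≈ 380 kPa

Overburden at base level: q = 16.8 × 1.55 = 26.04 kPa.
Below the base the soil is submerged, so the ½γBN_γ term uses γ' = 18.5 − 9.81 = 8.69 kN/m³.
Surcharge term q·N_q = 26.04 × 12 = 312.48 kPa; self-weight term 0.5·γ·B·N_γ·s_γ = 0.5 × 8.69 × 3.3 × 8.14 × 0.6 = 70.029 kPa.
q_ult = 312.48 + 70.029 = 382.51 kPa.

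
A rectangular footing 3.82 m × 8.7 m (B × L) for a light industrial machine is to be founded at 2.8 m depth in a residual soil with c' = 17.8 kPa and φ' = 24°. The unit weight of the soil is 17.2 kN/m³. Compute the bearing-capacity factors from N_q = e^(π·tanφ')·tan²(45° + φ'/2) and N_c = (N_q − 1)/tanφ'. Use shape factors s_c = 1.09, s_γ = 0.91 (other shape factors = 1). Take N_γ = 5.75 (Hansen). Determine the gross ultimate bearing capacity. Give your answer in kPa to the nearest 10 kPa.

q_ult ≈ 1010 kPa

tan24° = 0.4452, so N_q = e^(π×0.4452)·tan²(57°) = 4.05 × 2.371 = 9.6.
N_c = (9.6 − 1)/tan24° = 19.32.
Overburden at base level: q = 17.2 × 2.8 = 48.16 kPa.
Cohesion term c·N_c·s_c = 17.8 × 19.324 × 1.09 = 374.92 kPa; surcharge term q·N_q = 48.16 × 9.6034 = 462.5 kPa; self-weight term 0.5·γ·B·N_γ·s_γ = 0.5 × 17.2 × 3.82 × 5.75 × 0.91 = 171.9 kPa.
q_ult = 374.92 + 462.5 + 171.9 = 1009.3 kPa.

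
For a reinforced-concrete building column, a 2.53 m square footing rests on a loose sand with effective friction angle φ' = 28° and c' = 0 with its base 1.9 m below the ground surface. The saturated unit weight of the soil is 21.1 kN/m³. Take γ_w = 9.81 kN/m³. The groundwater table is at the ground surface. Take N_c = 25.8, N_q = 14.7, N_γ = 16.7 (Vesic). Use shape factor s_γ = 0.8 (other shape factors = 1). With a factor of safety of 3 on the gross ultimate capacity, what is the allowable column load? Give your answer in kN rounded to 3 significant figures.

γ' = 21.1 − 9.81 = 11.29 kN/m³ (submerged throughout). q = 11.29 × 1.9 = 21.451 kPa; the same γ' applies in the ½γBN_γ term.
q·N_q = 21.451 × 14.7 = 315.33 kPa
0.5·γ·B·N_γ·s_γ = 0.5 × 11.29 × 2.53 × 16.7 × 0.8 = 190.81 kPa
q_ult = 315.33 + 190.81 = 506.14 kPa.
Gross allowable pressure q_all = 506.14 / 3 = 168.71 kPa.
Footing area = 6.4009 m², so allowable column load = 168.71 × 6.4009 = 1079.9 kN.

P_all ≈ 1080 kN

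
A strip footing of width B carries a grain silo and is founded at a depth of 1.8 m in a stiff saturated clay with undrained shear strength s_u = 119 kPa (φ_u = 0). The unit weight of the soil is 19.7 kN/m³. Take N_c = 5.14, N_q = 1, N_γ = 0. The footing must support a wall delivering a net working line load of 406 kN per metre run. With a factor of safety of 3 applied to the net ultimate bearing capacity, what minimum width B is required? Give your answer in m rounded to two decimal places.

Overburden at base level: q = 19.7 × 1.8 = 35.46 kPa.
Cohesion term c·N_c = 119 × 5.14 = 611.66 kPa; surcharge term q·N_q = 35.46 × 1 = 35.46 kPa.
q_ult = 611.66 + 35.46 = 647.12 kPa.
For φ = 0 the ½γBN_γ term vanishes, so q_ult is independent of B. q_net = 647.12 − 35.46 = 611.66 kPa; q_all(net) = 611.66/3 = 203.89 kPa.
Required width B = w / q_all(net) = 406 / 203.89 = 1.991 m.

B = 1.99 m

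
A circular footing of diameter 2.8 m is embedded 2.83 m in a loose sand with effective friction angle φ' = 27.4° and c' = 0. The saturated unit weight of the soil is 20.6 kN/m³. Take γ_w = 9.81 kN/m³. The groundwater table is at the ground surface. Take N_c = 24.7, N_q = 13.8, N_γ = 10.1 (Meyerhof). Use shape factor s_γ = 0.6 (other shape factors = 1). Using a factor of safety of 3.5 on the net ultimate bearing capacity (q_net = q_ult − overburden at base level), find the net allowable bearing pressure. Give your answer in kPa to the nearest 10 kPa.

With the water table at the surface the whole profile is submerged: γ' = 20.6 − 9.81 = 10.79 kN/m³, so q = γ'·D_f = 30.536 kPa; the same γ' applies in the ½γBN_γ term.
q_ult = q·N_q + 0.5·γ·B·N_γ·s_γ
     = 30.536 × 13.8 + 0.5 × 10.79 × 2.8 × 10.1 × 0.6
     = 421.39 + 91.542 = 512.94 kPa.
q_net = 512.94 − 30.536 = 482.4 kPa.
q_all(net) = 482.4 / 3.5 = 137.83 kPa.

q_all(net) ≈ 140 kPa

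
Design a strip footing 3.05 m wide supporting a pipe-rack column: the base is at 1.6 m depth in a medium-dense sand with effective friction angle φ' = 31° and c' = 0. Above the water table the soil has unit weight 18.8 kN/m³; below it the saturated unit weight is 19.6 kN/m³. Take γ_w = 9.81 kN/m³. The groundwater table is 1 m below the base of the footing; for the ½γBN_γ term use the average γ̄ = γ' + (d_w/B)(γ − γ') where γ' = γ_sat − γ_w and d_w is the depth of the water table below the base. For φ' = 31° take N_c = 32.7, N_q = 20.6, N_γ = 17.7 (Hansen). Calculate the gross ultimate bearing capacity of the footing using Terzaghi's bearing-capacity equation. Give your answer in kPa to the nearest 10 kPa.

q_ult ≈ 960 kPa

Effective surcharge at the founding depth q = γ·D_f = 18.8 × 1.6 = 30.08 kPa.
With d_w = 1 m < B, γ̄ = 9.79 + (1/3.05) × (18.8 − 9.79) = 12.744 kN/m³.
q_ult = q·N_q + 0.5·γ·B·N_γ
     = 30.08 × 20.6 + 0.5 × 12.744 × 3.05 × 17.7
     = 619.65 + 344 = 963.64 kPa.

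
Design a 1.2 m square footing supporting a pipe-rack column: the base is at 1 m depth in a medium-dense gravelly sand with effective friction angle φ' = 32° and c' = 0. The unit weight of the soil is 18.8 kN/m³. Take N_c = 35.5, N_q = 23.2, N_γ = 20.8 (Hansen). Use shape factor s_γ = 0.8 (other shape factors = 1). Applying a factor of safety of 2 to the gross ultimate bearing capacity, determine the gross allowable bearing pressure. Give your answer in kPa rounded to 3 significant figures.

Overburden at base level: q = 18.8 × 1 = 18.8 kPa.
Surcharge term q·N_q = 18.8 × 23.2 = 436.16 kPa; self-weight term 0.5·γ·B·N_γ·s_γ = 0.5 × 18.8 × 1.2 × 20.8 × 0.8 = 187.7 kPa.
q_ult = 436.16 + 187.7 = 623.86 kPa.
q_all = q_ult / FS = 623.86 / 2 = 311.93 kPa.

q_all ≈ 312 kPa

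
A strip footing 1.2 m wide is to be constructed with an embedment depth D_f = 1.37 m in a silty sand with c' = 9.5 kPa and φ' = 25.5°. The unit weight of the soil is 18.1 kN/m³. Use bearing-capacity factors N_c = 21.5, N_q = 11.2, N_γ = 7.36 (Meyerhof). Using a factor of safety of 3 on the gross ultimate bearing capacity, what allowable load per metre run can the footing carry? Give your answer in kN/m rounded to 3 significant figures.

Effective surcharge at the founding depth q = γ·D_f = 18.1 × 1.37 = 24.797 kPa.
q_ult = c·N_c + q·N_q + 0.5·γ·B·N_γ
     = 9.5 × 21.5 + 24.797 × 11.2 + 0.5 × 18.1 × 1.2 × 7.36
     = 204.25 + 277.73 + 79.93 = 561.91 kPa.
Gross allowable pressure q_all = 561.91 / 3 = 187.3 kPa.
Allowable wall load = q_all × B = 187.3 × 1.2 = 224.76 kN per metre run.

≈ 225 kN/m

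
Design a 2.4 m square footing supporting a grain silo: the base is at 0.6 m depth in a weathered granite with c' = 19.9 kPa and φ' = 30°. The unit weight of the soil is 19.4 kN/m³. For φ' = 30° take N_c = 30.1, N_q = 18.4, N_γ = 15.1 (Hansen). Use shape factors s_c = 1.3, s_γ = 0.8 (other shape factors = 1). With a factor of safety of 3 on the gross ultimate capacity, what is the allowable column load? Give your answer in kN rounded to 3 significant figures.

Overburden at base level: q = 19.4 × 0.6 = 11.64 kPa.
Cohesion term c·N_c·s_c = 19.9 × 30.1 × 1.3 = 778.69 kPa; surcharge term q·N_q = 11.64 × 18.4 = 214.18 kPa; self-weight term 0.5·γ·B·N_γ·s_γ = 0.5 × 19.4 × 2.4 × 15.1 × 0.8 = 281.22 kPa.
q_ult = 778.69 + 214.18 + 281.22 = 1274.1 kPa.
Gross allowable pressure q_all = 1274.1 / 3 = 424.7 kPa.
Footing area = 5.76 m², so allowable column load = 424.7 × 5.76 = 2446.2 kN.

P_all ≈ 2450 kN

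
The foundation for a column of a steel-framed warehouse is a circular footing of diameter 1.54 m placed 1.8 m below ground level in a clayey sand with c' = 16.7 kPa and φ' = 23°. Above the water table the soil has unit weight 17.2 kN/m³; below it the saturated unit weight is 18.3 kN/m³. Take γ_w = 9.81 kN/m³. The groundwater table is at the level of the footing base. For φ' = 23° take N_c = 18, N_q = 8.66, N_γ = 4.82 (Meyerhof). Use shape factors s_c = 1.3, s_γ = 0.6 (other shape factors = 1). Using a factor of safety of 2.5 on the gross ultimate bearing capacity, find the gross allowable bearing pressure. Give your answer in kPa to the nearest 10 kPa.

q_all ≈ 270 kPa

Overburden at base level: q = 17.2 × 1.8 = 30.96 kPa.
Below the base the soil is submerged, so the ½γBN_γ term uses γ' = 18.3 − 9.81 = 8.49 kN/m³.
Cohesion term c·N_c·s_c = 16.7 × 18 × 1.3 = 390.78 kPa; surcharge term q·N_q = 30.96 × 8.66 = 268.11 kPa; self-weight term 0.5·γ·B·N_γ·s_γ = 0.5 × 8.49 × 1.54 × 4.82 × 0.6 = 18.906 kPa.
q_ult = 390.78 + 268.11 + 18.906 = 677.8 kPa.
q_all = 677.8 / 2.5 = 271.12 kPa.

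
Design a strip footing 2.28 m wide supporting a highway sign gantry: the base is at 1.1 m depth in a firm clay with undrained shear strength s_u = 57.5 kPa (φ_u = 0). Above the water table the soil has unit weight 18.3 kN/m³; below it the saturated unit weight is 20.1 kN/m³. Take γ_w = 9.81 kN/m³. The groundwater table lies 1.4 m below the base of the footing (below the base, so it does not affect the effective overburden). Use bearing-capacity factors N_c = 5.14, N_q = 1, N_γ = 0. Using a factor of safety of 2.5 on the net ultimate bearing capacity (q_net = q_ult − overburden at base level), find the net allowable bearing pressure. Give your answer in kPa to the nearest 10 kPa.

q = γ·D_f = 18.3 × 1.1 = 20.13 kPa.
c·N_c = 57.5 × 5.14 = 295.55 kPa
q·N_q = 20.13 × 1 = 20.13 kPa
q_ult = 295.55 + 20.13 = 315.68 kPa.
q_net = 315.68 − 20.13 = 295.55 kPa.
q_all(net) = 295.55 / 2.5 = 118.22 kPa.

q_all(net) ≈ 120 kPa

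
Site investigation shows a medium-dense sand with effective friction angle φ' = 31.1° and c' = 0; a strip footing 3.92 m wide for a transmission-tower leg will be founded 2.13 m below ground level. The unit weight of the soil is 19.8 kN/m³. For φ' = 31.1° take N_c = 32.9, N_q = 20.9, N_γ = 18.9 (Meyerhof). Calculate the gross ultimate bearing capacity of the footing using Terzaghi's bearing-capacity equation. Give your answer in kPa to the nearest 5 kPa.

q = γ·D_f = 19.8 × 2.13 = 42.174 kPa.
q·N_q = 42.174 × 20.9 = 881.44 kPa
0.5·γ·B·N_γ = 0.5 × 19.8 × 3.92 × 18.9 = 733.47 kPa
q_ult = 881.44 + 733.47 = 1614.9 kPa.

q_ult ≈ 1615 kPa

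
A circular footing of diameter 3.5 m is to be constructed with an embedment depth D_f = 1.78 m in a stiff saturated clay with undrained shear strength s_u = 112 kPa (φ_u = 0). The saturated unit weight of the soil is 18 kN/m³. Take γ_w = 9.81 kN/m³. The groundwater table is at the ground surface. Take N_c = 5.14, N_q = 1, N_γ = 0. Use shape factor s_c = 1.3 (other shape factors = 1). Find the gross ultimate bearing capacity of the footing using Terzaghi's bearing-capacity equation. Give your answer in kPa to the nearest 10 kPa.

q_ult ≈ 760 kPa

γ' = 18 − 9.81 = 8.19 kN/m³ (submerged throughout). q = 8.19 × 1.78 = 14.578 kPa.
c·N_c·s_c = 112 × 5.14 × 1.3 = 748.38 kPa
q·N_q = 14.578 × 1 = 14.578 kPa
q_ult = 748.38 + 14.578 = 762.96 kPa.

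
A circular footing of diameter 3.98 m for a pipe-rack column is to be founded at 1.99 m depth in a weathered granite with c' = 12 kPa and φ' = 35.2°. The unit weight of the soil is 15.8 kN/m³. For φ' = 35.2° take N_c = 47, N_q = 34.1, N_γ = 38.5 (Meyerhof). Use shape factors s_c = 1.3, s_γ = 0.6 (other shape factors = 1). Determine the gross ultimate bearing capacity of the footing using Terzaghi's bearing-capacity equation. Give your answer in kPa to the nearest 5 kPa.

q = γ·D_f = 15.8 × 1.99 = 31.442 kPa.
c·N_c·s_c = 12 × 47 × 1.3 = 733.2 kPa
q·N_q = 31.442 × 34.1 = 1072.2 kPa
0.5·γ·B·N_γ·s_γ = 0.5 × 15.8 × 3.98 × 38.5 × 0.6 = 726.31 kPa
q_ult = 733.2 + 1072.2 + 726.31 = 2531.7 kPa.

q_ult ≈ 2530 kPa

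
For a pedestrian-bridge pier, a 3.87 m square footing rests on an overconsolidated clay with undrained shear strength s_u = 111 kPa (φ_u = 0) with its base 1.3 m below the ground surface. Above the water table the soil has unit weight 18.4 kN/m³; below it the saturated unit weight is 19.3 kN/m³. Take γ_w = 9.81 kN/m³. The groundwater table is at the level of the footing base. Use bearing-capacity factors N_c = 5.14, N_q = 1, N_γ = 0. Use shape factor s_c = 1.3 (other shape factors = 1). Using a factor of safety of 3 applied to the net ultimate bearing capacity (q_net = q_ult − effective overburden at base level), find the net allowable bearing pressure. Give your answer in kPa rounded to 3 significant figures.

q_all(net) ≈ 247 kPa

q = γ·D_f = 18.4 × 1.3 = 23.92 kPa.
c·N_c·s_c = 111 × 5.14 × 1.3 = 741.7 kPa
q·N_q = 23.92 × 1 = 23.92 kPa
q_ult = 741.7 + 23.92 = 765.62 kPa.
Net ultimate: q_net = 765.62 − 23.92 = 741.7 kPa.
q_all(net) = 741.7 / 3 = 247.23 kPa.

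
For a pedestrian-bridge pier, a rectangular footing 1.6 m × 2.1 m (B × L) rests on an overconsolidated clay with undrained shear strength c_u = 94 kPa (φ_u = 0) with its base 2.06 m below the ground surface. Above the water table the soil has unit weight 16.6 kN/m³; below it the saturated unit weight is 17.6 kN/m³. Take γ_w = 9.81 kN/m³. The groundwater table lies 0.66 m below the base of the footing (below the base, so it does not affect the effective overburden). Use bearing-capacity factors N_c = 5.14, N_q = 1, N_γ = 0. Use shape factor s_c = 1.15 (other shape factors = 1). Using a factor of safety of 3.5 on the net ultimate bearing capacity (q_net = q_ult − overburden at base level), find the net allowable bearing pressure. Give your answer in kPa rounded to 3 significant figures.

q_all(net) ≈ 159 kPa

q = γ·D_f = 16.6 × 2.06 = 34.196 kPa.
c·N_c·s_c = 94 × 5.14 × 1.15 = 555.63 kPa
q·N_q = 34.196 × 1 = 34.196 kPa
q_ult = 555.63 + 34.196 = 589.83 kPa.
q_net = 589.83 − 34.196 = 555.63 kPa.
q_all(net) = 555.63 / 3.5 = 158.75 kPa.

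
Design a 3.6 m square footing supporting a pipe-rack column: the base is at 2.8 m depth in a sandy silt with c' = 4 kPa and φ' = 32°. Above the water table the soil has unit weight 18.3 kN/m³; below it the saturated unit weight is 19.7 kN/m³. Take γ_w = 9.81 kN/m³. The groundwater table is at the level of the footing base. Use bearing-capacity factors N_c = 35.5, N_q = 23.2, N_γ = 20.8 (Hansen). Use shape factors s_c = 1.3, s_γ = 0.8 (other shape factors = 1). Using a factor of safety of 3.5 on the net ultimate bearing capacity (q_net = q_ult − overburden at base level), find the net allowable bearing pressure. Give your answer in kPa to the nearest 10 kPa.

Overburden at base level: q = 18.3 × 2.8 = 51.24 kPa.
Below the base the soil is submerged, so the ½γBN_γ term uses γ' = 19.7 − 9.81 = 9.89 kN/m³.
Cohesion term c·N_c·s_c = 4 × 35.5 × 1.3 = 184.6 kPa; surcharge term q·N_q = 51.24 × 23.2 = 1188.8 kPa; self-weight term 0.5·γ·B·N_γ·s_γ = 0.5 × 9.89 × 3.6 × 20.8 × 0.8 = 296.23 kPa.
q_ult = 184.6 + 1188.8 + 296.23 = 1669.6 kPa.
q_net = 1669.6 − 51.24 = 1618.4 kPa.
q_all(net) = 1618.4 / 3.5 = 462.39 kPa.

q_all(net) ≈ 460 kPa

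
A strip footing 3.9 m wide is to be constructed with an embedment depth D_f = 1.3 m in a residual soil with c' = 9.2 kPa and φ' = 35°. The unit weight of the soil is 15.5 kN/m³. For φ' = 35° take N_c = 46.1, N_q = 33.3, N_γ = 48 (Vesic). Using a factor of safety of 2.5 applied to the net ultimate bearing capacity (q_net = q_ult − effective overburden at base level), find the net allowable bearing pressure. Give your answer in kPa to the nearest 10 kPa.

q_all(net) ≈ 1010 kPa

Overburden at base level: q = 15.5 × 1.3 = 20.15 kPa.
Cohesion term c·N_c = 9.2 × 46.1 = 424.12 kPa; surcharge term q·N_q = 20.15 × 33.3 = 671 kPa; self-weight term 0.5·γ·B·N_γ = 0.5 × 15.5 × 3.9 × 48 = 1450.8 kPa.
q_ult = 424.12 + 671 + 1450.8 = 2545.9 kPa.
Net ultimate: q_net = 2545.9 − 20.15 = 2525.8 kPa.
q_all(net) = 2525.8 / 2.5 = 1010.3 kPa.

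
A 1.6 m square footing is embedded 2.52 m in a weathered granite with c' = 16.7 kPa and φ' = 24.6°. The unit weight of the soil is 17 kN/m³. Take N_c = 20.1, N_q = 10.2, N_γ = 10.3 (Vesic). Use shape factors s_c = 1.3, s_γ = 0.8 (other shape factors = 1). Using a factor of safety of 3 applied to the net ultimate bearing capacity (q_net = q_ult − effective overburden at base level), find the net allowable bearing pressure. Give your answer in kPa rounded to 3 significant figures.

q_all(net) ≈ 314 kPa

Overburden at base level: q = 17 × 2.52 = 42.84 kPa.
Cohesion term c·N_c·s_c = 16.7 × 20.1 × 1.3 = 436.37 kPa; surcharge term q·N_q = 42.84 × 10.2 = 436.97 kPa; self-weight term 0.5·γ·B·N_γ·s_γ = 0.5 × 17 × 1.6 × 10.3 × 0.8 = 112.06 kPa.
q_ult = 436.37 + 436.97 + 112.06 = 985.4 kPa.
Net ultimate: q_net = 985.4 − 42.84 = 942.56 kPa.
q_all(net) = 942.56 / 3 = 314.19 kPa.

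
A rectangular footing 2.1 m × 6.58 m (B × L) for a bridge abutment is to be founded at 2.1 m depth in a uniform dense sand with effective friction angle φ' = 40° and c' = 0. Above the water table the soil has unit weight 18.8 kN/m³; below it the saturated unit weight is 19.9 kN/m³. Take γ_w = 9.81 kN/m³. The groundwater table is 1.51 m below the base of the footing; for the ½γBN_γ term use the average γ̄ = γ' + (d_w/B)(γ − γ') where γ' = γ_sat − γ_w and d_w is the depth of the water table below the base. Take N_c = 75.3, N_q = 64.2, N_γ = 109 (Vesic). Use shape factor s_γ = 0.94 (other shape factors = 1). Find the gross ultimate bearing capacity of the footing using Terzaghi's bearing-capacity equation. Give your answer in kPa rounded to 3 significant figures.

q_ult ≈ 4290 kPa

Overburden at base level: q = 18.8 × 2.1 = 39.48 kPa.
The water table is 1.51 m below the base (< B = 2.1 m), so the ½γBN_γ term uses γ̄ = γ' + (d_w/B)(γ − γ') = 10.09 + (1.51/2.1)(18.8 − 10.09) = 16.353 kN/m³.
Surcharge term q·N_q = 39.48 × 64.2 = 2534.6 kPa; self-weight term 0.5·γ·B·N_γ·s_γ = 0.5 × 16.353 × 2.1 × 109 × 0.94 = 1759.3 kPa.
q_ult = 2534.6 + 1759.3 = 4293.9 kPa.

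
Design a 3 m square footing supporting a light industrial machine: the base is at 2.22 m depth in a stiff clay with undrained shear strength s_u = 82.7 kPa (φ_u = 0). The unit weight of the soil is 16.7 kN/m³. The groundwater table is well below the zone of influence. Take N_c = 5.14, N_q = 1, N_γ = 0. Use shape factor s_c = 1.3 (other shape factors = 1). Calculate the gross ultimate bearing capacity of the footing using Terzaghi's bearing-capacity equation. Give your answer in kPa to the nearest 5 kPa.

q = γ·D_f = 16.7 × 2.22 = 37.074 kPa.
c·N_c·s_c = 82.7 × 5.14 × 1.3 = 552.6 kPa
q·N_q = 37.074 × 1 = 37.074 kPa
q_ult = 552.6 + 37.074 = 589.68 kPa.

q_ult ≈ 590 kPa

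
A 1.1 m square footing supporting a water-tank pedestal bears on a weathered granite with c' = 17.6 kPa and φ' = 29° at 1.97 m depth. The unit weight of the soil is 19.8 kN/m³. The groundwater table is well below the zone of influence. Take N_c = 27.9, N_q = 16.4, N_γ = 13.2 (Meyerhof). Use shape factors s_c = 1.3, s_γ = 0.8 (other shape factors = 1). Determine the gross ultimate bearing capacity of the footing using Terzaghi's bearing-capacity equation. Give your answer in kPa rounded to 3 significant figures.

q_ult ≈ 1390 kPa

q = γ·D_f = 19.8 × 1.97 = 39.006 kPa.
c·N_c·s_c = 17.6 × 27.9 × 1.3 = 638.35 kPa
q·N_q = 39.006 × 16.4 = 639.7 kPa
0.5·γ·B·N_γ·s_γ = 0.5 × 19.8 × 1.1 × 13.2 × 0.8 = 115 kPa
q_ult = 638.35 + 639.7 + 115 = 1393 kPa.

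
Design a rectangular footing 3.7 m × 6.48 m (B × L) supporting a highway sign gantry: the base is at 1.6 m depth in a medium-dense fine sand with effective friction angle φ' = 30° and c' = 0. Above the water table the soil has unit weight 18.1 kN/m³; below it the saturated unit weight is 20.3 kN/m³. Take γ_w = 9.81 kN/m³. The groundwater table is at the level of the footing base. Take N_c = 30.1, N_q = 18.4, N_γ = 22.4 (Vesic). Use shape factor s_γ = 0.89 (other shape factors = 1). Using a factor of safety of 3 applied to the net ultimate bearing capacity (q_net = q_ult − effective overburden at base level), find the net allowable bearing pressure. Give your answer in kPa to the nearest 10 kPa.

q = γ·D_f = 18.1 × 1.6 = 28.96 kPa.
For the ½γBN_γ term take γ' = 20.3 − 9.81 = 10.49 kN/m³ (soil below base is submerged).
q·N_q = 28.96 × 18.4 = 532.86 kPa
0.5·γ·B·N_γ·s_γ = 0.5 × 10.49 × 3.7 × 22.4 × 0.89 = 386.89 kPa
q_ult = 532.86 + 386.89 = 919.75 kPa.
Net ultimate: q_net = 919.75 − 28.96 = 890.79 kPa.
q_all(net) = 890.79 / 3 = 296.93 kPa.

q_all(net) ≈ 300 kPa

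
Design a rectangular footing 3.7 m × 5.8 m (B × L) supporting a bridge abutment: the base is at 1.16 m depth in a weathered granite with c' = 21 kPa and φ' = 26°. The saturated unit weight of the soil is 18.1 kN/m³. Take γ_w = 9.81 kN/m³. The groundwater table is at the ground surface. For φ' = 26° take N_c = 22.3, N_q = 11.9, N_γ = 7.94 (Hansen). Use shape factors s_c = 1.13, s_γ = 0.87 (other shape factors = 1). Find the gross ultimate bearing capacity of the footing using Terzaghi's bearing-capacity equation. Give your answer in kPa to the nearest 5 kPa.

q_ult ≈ 750 kPa

With the water table at the surface the whole profile is submerged: γ' = 18.1 − 9.81 = 8.29 kN/m³, so q = γ'·D_f = 9.6164 kPa; the same γ' applies in the ½γBN_γ term.
q_ult = c·N_c·s_c + q·N_q + 0.5·γ·B·N_γ·s_γ
     = 21 × 22.3 × 1.13 + 9.6164 × 11.9 + 0.5 × 8.29 × 3.7 × 7.94 × 0.87
     = 529.18 + 114.44 + 105.94 = 749.56 kPa.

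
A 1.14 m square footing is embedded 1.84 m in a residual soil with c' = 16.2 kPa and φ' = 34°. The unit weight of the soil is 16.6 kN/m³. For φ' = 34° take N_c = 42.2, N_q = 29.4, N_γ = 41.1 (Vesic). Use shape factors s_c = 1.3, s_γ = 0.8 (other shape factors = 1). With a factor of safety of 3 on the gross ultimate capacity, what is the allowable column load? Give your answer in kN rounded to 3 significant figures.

q = γ·D_f = 16.6 × 1.84 = 30.544 kPa.
c·N_c·s_c = 16.2 × 42.2 × 1.3 = 888.73 kPa
q·N_q = 30.544 × 29.4 = 897.99 kPa
0.5·γ·B·N_γ·s_γ = 0.5 × 16.6 × 1.14 × 41.1 × 0.8 = 311.11 kPa
q_ult = 888.73 + 897.99 + 311.11 = 2097.8 kPa.
Gross allowable pressure q_all = 2097.8 / 3 = 699.28 kPa.
Footing area = 1.2996 m², so allowable column load = 699.28 × 1.2996 = 908.78 kN.

P_all ≈ 909 kN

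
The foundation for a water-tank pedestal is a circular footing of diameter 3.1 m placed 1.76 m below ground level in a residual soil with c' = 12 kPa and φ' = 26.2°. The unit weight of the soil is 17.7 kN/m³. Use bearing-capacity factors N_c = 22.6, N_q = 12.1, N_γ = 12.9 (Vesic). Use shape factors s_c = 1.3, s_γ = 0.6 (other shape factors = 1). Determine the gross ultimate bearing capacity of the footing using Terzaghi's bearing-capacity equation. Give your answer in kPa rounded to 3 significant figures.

Effective surcharge at the founding depth q = γ·D_f = 17.7 × 1.76 = 31.152 kPa.
q_ult = c·N_c·s_c + q·N_q + 0.5·γ·B·N_γ·s_γ
     = 12 × 22.6 × 1.3 + 31.152 × 12.1 + 0.5 × 17.7 × 3.1 × 12.9 × 0.6
     = 352.56 + 376.94 + 212.35 = 941.85 kPa.

q_ult ≈ 942 kPa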